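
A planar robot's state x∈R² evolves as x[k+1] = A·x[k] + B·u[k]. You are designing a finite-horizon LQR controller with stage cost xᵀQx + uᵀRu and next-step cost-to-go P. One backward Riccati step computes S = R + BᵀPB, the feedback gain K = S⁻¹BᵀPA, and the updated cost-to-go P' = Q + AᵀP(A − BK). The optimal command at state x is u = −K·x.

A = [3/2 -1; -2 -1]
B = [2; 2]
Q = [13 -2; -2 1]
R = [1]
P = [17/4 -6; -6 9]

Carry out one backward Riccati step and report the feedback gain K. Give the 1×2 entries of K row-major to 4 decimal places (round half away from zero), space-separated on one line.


-2.8750 -0.4167

BᵀP = [-3.5000 6.0000]
S = R + BᵀPB = [1] + [5.0000] = [6.0000]
BᵀPA = [-17.2500 -2.5000]
K = S⁻¹·BᵀPA = [-2.8750 -0.4167]
A−BK = [7.2500 -0.1667; 3.7500 -0.1667]
AᵀP(A−BK) = [31.9688 1.4375; 1.4375 0.2083]
P' = Q + AᵀP(A−BK) = [44.9688 -0.5625; -0.5625 1.2083]
tr(P') = 46.1771


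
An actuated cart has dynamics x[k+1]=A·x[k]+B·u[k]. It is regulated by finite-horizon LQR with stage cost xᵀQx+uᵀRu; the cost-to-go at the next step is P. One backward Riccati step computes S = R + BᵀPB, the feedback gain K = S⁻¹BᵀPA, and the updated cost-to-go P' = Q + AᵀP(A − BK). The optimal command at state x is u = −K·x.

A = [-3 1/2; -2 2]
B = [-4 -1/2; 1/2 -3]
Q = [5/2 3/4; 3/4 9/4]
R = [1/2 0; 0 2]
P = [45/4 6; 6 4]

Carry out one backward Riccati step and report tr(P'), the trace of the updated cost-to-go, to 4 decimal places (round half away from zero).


6.7328

BᵀP = [-42.0000 -22.0000; -23.6250 -15.0000]
S = R + BᵀPB = [1/2 0; 0 2] + [157.0000 87.0000; 87.0000 56.8125] = [157.5000 87.0000; 87.0000 58.8125]
BᵀPA = [170.0000 -65.0000; 100.8750 -41.8125]
K = S⁻¹·BᵀPA = [0.7214 -0.1093; 0.6481 -0.5493]
A−BK = [0.2096 -0.2118; -0.4165 0.4068]
AᵀP(A−BK) = [1.2407 -0.8876; -0.8876 0.7421]
P' = Q + AᵀP(A−BK) = [3.7407 -0.1376; -0.1376 2.9921]
tr(P') = 6.7328


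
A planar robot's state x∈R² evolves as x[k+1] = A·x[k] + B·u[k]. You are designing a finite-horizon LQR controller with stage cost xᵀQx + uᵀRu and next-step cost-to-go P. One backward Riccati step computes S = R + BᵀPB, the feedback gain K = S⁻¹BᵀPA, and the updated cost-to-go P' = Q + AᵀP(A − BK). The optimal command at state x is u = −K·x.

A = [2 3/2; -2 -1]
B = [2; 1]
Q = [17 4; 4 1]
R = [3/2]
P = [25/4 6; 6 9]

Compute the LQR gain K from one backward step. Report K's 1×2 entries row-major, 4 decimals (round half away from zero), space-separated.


-0.0840 0.1134

BᵀP = [18.5000 21.0000]
S = R + BᵀPB = [3/2] + [58.0000] = [59.5000]
BᵀPA = [-5.0000 6.7500]
K = S⁻¹·BᵀPA = [-0.0840 0.1134]
A−BK = [2.1681 1.2731; -1.9160 -1.1134]
AᵀP(A−BK) = [12.5798 7.3172; 7.3172 4.2967]
P' = Q + AᵀP(A−BK) = [29.5798 11.3172; 11.3172 5.2967]
tr(P') = 34.8766


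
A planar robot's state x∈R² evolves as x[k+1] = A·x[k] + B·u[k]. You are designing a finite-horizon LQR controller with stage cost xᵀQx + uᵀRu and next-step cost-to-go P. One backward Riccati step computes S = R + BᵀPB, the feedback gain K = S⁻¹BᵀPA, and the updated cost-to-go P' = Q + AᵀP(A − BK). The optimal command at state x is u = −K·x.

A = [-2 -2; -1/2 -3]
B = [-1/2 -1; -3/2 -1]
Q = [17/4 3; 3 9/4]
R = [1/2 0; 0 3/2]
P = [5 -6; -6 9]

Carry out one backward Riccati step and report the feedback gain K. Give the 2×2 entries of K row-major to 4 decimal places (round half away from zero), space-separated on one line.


BᵀP = [6.5000 -10.5000; 1.0000 -3.0000]
S = R + BᵀPB = [1/2 0; 0 3/2] + [12.5000 4.0000; 4.0000 2.0000] = [13.0000 4.0000; 4.0000 3.5000]
BᵀPA = [-7.7500 18.5000; -0.5000 7.0000]
K = S⁻¹·BᵀPA = [-0.8517 1.2458; 0.8305 0.5763]
A−BK = [-1.5953 -0.8008; -0.9470 -0.5551]
AᵀP(A−BK) = [4.0646 1.4428; 1.4428 1.9195]
P' = Q + AᵀP(A−BK) = [8.3146 4.4428; 4.4428 4.1695]
tr(P') = 12.4841

-0.8517 1.2458 0.8305 0.5763


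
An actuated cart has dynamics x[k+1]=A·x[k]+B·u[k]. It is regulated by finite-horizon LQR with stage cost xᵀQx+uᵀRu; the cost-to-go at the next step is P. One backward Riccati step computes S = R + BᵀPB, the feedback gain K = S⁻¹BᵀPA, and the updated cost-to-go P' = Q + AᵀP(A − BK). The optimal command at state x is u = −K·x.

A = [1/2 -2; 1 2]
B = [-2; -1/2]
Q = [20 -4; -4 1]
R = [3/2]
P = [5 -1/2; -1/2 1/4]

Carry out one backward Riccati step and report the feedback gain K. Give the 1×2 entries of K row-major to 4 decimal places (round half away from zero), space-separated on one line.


-0.1945 1.0334

BᵀP = [-9.7500 0.8750]
S = R + BᵀPB = [3/2] + [19.0625] = [20.5625]
BᵀPA = [-4.0000 21.2500]
K = S⁻¹·BᵀPA = [-0.1945 1.0334]
A−BK = [0.1109 0.0669; 0.9027 2.5167]
AᵀP(A−BK) = [0.2219 0.1337; 0.1337 3.0395]
P' = Q + AᵀP(A−BK) = [20.2219 -3.8663; -3.8663 4.0395]
tr(P') = 24.2614


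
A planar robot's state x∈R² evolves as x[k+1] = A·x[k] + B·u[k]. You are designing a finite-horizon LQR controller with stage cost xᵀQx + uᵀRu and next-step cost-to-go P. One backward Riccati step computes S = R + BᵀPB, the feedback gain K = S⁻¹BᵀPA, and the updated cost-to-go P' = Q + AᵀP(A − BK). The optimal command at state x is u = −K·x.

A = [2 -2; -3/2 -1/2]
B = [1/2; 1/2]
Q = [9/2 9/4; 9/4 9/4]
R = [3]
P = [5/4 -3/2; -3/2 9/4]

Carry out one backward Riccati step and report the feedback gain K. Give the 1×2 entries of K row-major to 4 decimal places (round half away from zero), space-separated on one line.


BᵀP = [-0.1250 0.3750]
S = R + BᵀPB = [3] + [0.1250] = [3.1250]
BᵀPA = [-0.8125 0.0625]
K = S⁻¹·BᵀPA = [-0.2600 0.0200]
A−BK = [2.1300 -2.0100; -1.3700 -0.5100]
AᵀP(A−BK) = [18.8513 -6.2963; -6.2963 2.5613]
P' = Q + AᵀP(A−BK) = [23.3513 -4.0463; -4.0463 4.8113]
tr(P') = 28.1625

-0.2600 0.0200


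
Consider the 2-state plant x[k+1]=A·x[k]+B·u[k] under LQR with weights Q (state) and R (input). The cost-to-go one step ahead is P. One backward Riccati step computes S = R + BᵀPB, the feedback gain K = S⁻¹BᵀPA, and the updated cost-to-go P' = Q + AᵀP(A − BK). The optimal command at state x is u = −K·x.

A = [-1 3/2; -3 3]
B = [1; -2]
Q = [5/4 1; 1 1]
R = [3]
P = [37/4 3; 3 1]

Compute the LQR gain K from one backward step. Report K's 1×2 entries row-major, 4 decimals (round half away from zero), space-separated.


-1.4706 1.8529

BᵀP = [3.2500 1.0000]
S = R + BᵀPB = [3] + [1.2500] = [4.2500]
BᵀPA = [-6.2500 7.8750]
K = S⁻¹·BᵀPA = [-1.4706 1.8529]
A−BK = [0.4706 -0.3529; -5.9412 6.7059]
AᵀP(A−BK) = [27.0588 -33.7941; -33.7941 42.2206]
P' = Q + AᵀP(A−BK) = [28.3088 -32.7941; -32.7941 43.2206]
tr(P') = 71.5294


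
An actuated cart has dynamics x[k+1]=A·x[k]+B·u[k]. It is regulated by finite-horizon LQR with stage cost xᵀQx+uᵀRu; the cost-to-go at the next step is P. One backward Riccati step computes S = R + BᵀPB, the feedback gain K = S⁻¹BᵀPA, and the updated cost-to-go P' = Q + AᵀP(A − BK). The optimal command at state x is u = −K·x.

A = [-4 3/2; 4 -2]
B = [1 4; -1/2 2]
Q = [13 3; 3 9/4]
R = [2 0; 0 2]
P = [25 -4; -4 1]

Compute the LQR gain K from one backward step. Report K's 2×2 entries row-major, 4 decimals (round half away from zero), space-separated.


-1.2589 0.5584 -0.8754 0.3237

BᵀP = [27.0000 -4.5000; 92.0000 -14.0000]
S = R + BᵀPB = [2 0; 0 2] + [29.2500 99.0000; 99.0000 340.0000] = [31.2500 99.0000; 99.0000 342.0000]
BᵀPA = [-126.0000 49.5000; -424.0000 166.0000]
K = S⁻¹·BᵀPA = [-1.2589 0.5584; -0.8754 0.3237]
A−BK = [0.7603 -0.3534; 5.1213 -2.3683]
AᵀP(A−BK) = [14.2312 -6.3768; -6.3768 2.8687]
P' = Q + AᵀP(A−BK) = [27.2312 -3.3768; -3.3768 5.1187]
tr(P') = 32.3500


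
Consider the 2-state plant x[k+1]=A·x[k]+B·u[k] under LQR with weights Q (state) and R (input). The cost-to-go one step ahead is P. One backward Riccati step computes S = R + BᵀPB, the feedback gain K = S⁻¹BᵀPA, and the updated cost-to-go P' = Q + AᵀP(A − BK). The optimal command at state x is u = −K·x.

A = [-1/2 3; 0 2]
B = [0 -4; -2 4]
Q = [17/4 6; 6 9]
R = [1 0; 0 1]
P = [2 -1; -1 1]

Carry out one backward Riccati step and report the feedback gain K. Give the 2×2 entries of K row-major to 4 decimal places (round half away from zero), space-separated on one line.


0.1007 -1.0604 0.0940 -0.4564

BᵀP = [2.0000 -2.0000; -12.0000 8.0000]
S = R + BᵀPB = [1 0; 0 1] + [4.0000 -16.0000; -16.0000 80.0000] = [5.0000 -16.0000; -16.0000 81.0000]
BᵀPA = [-1.0000 2.0000; 6.0000 -20.0000]
K = S⁻¹·BᵀPA = [0.1007 -1.0604; 0.0940 -0.4564]
A−BK = [-0.1242 1.1745; -0.1745 1.7047]
AᵀP(A−BK) = [0.0369 -0.3221; -0.3221 2.9933]
P' = Q + AᵀP(A−BK) = [4.2869 5.6779; 5.6779 11.9933]
tr(P') = 16.2802


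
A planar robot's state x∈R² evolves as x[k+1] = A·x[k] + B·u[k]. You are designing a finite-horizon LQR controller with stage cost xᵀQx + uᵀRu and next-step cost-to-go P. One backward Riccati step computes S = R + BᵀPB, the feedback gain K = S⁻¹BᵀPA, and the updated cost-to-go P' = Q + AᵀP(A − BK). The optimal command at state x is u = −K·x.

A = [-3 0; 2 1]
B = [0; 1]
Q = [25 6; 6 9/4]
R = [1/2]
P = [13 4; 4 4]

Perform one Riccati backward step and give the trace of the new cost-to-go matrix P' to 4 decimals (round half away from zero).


BᵀP = [4.0000 4.0000]
S = R + BᵀPB = [1/2] + [4.0000] = [4.5000]
BᵀPA = [-4.0000 4.0000]
K = S⁻¹·BᵀPA = [-0.8889 0.8889]
A−BK = [-3.0000 0.0000; 2.8889 0.1111]
AᵀP(A−BK) = [81.4444 -0.4444; -0.4444 0.4444]
P' = Q + AᵀP(A−BK) = [106.4444 5.5556; 5.5556 2.6944]
tr(P') = 109.1389

109.1389


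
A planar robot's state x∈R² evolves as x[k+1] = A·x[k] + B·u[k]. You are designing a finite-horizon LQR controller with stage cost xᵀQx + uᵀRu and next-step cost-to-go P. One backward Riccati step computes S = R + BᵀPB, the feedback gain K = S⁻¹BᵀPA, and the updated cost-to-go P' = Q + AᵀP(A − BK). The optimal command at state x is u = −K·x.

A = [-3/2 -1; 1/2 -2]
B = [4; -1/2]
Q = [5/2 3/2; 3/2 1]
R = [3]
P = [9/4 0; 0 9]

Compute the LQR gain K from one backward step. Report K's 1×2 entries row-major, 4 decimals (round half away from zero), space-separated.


BᵀP = [9.0000 -4.5000]
S = R + BᵀPB = [3] + [38.2500] = [41.2500]
BᵀPA = [-15.7500 0.0000]
K = S⁻¹·BᵀPA = [-0.3818 0.0000]
A−BK = [0.0273 -1.0000; 0.3091 -2.0000]
AᵀP(A−BK) = [1.2989 -5.6250; -5.6250 38.2500]
P' = Q + AᵀP(A−BK) = [3.7989 -4.1250; -4.1250 39.2500]
tr(P') = 43.0489

-0.3818 0.0000


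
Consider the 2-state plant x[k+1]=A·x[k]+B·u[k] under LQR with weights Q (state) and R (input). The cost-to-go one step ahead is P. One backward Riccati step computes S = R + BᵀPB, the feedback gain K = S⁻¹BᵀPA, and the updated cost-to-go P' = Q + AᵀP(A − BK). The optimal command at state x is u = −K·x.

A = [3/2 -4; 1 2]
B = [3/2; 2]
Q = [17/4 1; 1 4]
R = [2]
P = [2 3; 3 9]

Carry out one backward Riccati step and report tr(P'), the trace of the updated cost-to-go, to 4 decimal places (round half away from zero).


BᵀP = [9.0000 22.5000]
S = R + BᵀPB = [2] + [58.5000] = [60.5000]
BᵀPA = [36.0000 9.0000]
K = S⁻¹·BᵀPA = [0.5950 0.1488]
A−BK = [0.6074 -4.2231; -0.1901 1.7025]
AᵀP(A−BK) = [1.0785 -2.3554; -2.3554 18.6612]
P' = Q + AᵀP(A−BK) = [5.3285 -1.3554; -1.3554 22.6612]
tr(P') = 27.9897

27.9897


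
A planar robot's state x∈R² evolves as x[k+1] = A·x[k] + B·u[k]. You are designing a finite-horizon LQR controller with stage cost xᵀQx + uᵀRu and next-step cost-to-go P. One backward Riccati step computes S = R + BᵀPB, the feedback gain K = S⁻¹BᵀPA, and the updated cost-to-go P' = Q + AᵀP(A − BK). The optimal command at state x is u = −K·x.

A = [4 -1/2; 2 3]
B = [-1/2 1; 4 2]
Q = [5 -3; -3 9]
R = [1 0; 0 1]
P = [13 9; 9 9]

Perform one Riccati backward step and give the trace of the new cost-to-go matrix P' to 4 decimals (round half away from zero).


25.6020

BᵀP = [29.5000 31.5000; 31.0000 27.0000]
S = R + BᵀPB = [1 0; 0 1] + [111.2500 92.5000; 92.5000 85.0000] = [112.2500 92.5000; 92.5000 86.0000]
BᵀPA = [181.0000 79.7500; 178.0000 65.5000]
K = S⁻¹·BᵀPA = [-0.8193 0.7289; 2.9510 -0.0223]
A−BK = [0.6393 -0.1132; -0.6247 0.1292]
AᵀP(A−BK) = [11.0166 -0.9506; -0.9506 0.5853]
P' = Q + AᵀP(A−BK) = [16.0166 -3.9506; -3.9506 9.5853]
tr(P') = 25.6020


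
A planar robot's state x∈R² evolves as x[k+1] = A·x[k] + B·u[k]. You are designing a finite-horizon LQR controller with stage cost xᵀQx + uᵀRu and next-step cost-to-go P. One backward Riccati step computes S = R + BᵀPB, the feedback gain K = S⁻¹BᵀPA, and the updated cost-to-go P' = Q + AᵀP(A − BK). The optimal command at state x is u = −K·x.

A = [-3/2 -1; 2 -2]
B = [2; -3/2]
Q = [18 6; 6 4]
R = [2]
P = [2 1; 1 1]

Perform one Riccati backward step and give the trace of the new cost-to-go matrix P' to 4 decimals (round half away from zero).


31.3300

BᵀP = [2.5000 0.5000]
S = R + BᵀPB = [2] + [4.2500] = [6.2500]
BᵀPA = [-2.7500 -3.5000]
K = S⁻¹·BᵀPA = [-0.4400 -0.5600]
A−BK = [-0.6200 0.1200; 1.3400 -2.8400]
AᵀP(A−BK) = [1.2900 -1.5400; -1.5400 8.0400]
P' = Q + AᵀP(A−BK) = [19.2900 4.4600; 4.4600 12.0400]
tr(P') = 31.3300


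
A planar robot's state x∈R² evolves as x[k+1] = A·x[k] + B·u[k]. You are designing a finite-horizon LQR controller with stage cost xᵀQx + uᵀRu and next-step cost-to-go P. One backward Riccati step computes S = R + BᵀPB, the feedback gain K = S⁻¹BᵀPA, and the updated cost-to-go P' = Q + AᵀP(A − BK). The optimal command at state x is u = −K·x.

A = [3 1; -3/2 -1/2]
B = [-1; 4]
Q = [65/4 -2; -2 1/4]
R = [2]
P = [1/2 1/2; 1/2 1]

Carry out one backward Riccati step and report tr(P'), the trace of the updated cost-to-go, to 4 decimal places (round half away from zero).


BᵀP = [1.5000 3.5000]
S = R + BᵀPB = [2] + [12.5000] = [14.5000]
BᵀPA = [-0.7500 -0.2500]
K = S⁻¹·BᵀPA = [-0.0517 -0.0172]
A−BK = [2.9483 0.9828; -1.2931 -0.4310]
AᵀP(A−BK) = [2.2112 0.7371; 0.7371 0.2457]
P' = Q + AᵀP(A−BK) = [18.4612 -1.2629; -1.2629 0.4957]
tr(P') = 18.9569

18.9569


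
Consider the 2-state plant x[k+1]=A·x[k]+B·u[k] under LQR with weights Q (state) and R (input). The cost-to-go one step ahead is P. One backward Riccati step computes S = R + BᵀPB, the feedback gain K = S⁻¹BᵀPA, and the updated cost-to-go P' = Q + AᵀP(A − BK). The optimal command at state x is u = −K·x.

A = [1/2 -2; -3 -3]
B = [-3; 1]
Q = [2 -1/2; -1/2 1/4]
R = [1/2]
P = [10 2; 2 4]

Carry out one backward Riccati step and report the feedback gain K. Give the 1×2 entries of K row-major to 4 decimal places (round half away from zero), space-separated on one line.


-0.0970 0.7515

BᵀP = [-28.0000 -2.0000]
S = R + BᵀPB = [1/2] + [82.0000] = [82.5000]
BᵀPA = [-8.0000 62.0000]
K = S⁻¹·BᵀPA = [-0.0970 0.7515]
A−BK = [0.2091 0.2545; -2.9030 -3.7515]
AᵀP(A−BK) = [31.7242 41.0121; 41.0121 53.4061]
P' = Q + AᵀP(A−BK) = [33.7242 40.5121; 40.5121 53.6561]
tr(P') = 87.3803


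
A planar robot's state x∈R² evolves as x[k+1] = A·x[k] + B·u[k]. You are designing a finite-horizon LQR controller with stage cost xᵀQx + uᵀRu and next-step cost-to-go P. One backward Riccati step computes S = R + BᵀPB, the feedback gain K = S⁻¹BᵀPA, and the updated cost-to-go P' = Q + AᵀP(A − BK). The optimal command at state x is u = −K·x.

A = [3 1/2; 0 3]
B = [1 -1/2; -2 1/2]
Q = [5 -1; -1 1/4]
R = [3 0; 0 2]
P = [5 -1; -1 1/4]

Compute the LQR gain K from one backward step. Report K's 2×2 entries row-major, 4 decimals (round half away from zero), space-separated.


1.3274 -0.0704 -0.8810 0.0198

BᵀP = [7.0000 -1.5000; -3.0000 0.6250]
S = R + BᵀPB = [3 0; 0 2] + [10.0000 -4.2500; -4.2500 1.8125] = [13.0000 -4.2500; -4.2500 3.8125]
BᵀPA = [21.0000 -1.0000; -9.0000 0.3750]
K = S⁻¹·BᵀPA = [1.3274 -0.0704; -0.8810 0.0198]
A−BK = [1.2321 0.5804; 3.0952 2.8492]
AᵀP(A−BK) = [9.1964 0.1577; 0.1577 0.4221]
P' = Q + AᵀP(A−BK) = [14.1964 -0.8423; -0.8423 0.6721]
tr(P') = 14.8686


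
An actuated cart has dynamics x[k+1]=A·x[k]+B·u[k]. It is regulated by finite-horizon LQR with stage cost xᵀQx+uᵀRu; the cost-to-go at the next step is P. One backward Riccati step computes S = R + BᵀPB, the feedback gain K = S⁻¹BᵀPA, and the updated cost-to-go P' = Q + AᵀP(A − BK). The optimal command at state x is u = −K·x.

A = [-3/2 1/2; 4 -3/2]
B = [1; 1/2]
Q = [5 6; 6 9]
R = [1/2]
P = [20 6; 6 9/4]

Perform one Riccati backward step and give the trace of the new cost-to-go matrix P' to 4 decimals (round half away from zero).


BᵀP = [23.0000 7.1250]
S = R + BᵀPB = [1/2] + [26.5625] = [27.0625]
BᵀPA = [-6.0000 0.8125]
K = S⁻¹·BᵀPA = [-0.2217 0.0300]
A−BK = [-1.2783 0.4700; 4.1109 -1.5150]
AᵀP(A−BK) = [7.6697 -2.8199; -2.8199 1.0381]
P' = Q + AᵀP(A−BK) = [12.6697 3.1801; 3.1801 10.0381]
tr(P') = 22.7079

22.7079


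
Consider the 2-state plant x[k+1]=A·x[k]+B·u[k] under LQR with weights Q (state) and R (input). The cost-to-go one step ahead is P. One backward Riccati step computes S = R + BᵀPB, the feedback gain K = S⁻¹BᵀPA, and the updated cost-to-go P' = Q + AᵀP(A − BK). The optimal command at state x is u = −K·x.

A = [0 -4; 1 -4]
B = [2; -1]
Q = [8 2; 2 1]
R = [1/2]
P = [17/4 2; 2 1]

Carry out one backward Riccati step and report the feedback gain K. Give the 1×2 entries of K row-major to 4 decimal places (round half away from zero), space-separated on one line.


0.2857 -3.6190

BᵀP = [6.5000 3.0000]
S = R + BᵀPB = [1/2] + [10.0000] = [10.5000]
BᵀPA = [3.0000 -38.0000]
K = S⁻¹·BᵀPA = [0.2857 -3.6190]
A−BK = [-0.5714 3.2381; 1.2857 -7.6190]
AᵀP(A−BK) = [0.1429 -1.1429; -1.1429 10.4762]
P' = Q + AᵀP(A−BK) = [8.1429 0.8571; 0.8571 11.4762]
tr(P') = 19.6190


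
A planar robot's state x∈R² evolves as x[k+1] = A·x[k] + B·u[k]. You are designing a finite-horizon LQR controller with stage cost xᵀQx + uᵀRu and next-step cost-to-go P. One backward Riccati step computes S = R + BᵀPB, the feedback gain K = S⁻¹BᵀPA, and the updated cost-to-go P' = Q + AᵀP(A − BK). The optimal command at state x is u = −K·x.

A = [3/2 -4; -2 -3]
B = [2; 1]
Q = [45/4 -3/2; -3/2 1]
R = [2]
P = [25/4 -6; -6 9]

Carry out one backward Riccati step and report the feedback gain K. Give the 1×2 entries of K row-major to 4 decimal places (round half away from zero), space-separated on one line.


BᵀP = [6.5000 -3.0000]
S = R + BᵀPB = [2] + [10.0000] = [12.0000]
BᵀPA = [15.7500 -17.0000]
K = S⁻¹·BᵀPA = [1.3125 -1.4167]
A−BK = [-1.1250 -1.1667; -3.3125 -1.5833]
AᵀP(A−BK) = [65.3906 17.8125; 17.8125 12.9167]
P' = Q + AᵀP(A−BK) = [76.6406 16.3125; 16.3125 13.9167]
tr(P') = 90.5573

1.3125 -1.4167


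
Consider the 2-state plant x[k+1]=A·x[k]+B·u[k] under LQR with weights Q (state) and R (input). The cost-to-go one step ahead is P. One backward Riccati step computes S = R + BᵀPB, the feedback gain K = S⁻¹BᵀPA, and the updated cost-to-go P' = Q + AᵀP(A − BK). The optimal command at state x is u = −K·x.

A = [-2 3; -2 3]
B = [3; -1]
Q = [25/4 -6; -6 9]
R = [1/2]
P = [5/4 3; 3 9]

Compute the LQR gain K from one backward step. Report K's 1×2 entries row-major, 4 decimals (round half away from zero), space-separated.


BᵀP = [0.7500 0.0000]
S = R + BᵀPB = [1/2] + [2.2500] = [2.7500]
BᵀPA = [-1.5000 2.2500]
K = S⁻¹·BᵀPA = [-0.5455 0.8182]
A−BK = [-0.3636 0.5455; -2.5455 3.8182]
AᵀP(A−BK) = [64.1818 -96.2727; -96.2727 144.4091]
P' = Q + AᵀP(A−BK) = [70.4318 -102.2727; -102.2727 153.4091]
tr(P') = 223.8409

-0.5455 0.8182


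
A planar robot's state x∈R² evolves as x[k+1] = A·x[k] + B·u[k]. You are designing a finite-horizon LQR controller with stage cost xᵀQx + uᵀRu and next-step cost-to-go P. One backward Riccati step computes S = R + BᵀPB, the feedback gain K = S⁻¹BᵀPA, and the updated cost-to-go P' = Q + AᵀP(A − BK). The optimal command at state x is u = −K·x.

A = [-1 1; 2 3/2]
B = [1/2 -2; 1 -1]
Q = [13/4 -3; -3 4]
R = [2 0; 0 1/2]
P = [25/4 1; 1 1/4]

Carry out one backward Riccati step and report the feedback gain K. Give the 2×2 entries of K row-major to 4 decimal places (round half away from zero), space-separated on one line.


BᵀP = [4.1250 0.7500; -13.5000 -2.2500]
S = R + BᵀPB = [2 0; 0 1/2] + [2.8125 -9.0000; -9.0000 29.2500] = [4.8125 -9.0000; -9.0000 29.7500]
BᵀPA = [-2.6250 5.2500; 9.0000 -16.8750]
K = S⁻¹·BᵀPA = [0.0467 0.0694; 0.3167 -0.5462]
A−BK = [-0.3900 -0.1272; 2.2699 0.8844]
AᵀP(A−BK) = [0.5227 0.0983; 0.0983 0.2305]
P' = Q + AᵀP(A−BK) = [3.7727 -2.9017; -2.9017 4.2305]
tr(P') = 8.0032

0.0467 0.0694 0.3167 -0.5462


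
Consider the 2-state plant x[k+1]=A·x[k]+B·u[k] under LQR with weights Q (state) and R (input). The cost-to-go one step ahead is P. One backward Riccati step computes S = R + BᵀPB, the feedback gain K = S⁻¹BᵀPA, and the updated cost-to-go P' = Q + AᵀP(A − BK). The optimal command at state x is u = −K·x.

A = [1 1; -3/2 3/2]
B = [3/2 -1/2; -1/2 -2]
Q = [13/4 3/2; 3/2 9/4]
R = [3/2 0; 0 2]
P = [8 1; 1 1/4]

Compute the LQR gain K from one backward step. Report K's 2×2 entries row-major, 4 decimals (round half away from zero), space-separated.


0.5133 0.5755 -0.0196 -0.3725

BᵀP = [11.5000 1.3750; -6.0000 -1.0000]
S = R + BᵀPB = [3/2 0; 0 2] + [16.5625 -8.5000; -8.5000 5.0000] = [18.0625 -8.5000; -8.5000 7.0000]
BᵀPA = [9.4375 13.5625; -4.5000 -7.5000]
K = S⁻¹·BᵀPA = [0.5133 0.5755; -0.0196 -0.3725]
A−BK = [0.2203 -0.0496; -1.2826 1.0427]
AᵀP(A−BK) = [0.6303 0.3293; 0.3293 0.9625]
P' = Q + AᵀP(A−BK) = [3.8803 1.8293; 1.8293 3.2125]
tr(P') = 7.0928


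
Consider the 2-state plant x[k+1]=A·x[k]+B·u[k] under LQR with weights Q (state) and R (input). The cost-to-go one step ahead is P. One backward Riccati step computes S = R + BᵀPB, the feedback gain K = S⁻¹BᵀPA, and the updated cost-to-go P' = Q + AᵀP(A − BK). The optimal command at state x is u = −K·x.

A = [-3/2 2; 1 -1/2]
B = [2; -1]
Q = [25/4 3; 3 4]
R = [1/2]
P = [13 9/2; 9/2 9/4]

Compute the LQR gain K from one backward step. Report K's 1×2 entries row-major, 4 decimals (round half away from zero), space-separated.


BᵀP = [21.5000 6.7500]
S = R + BᵀPB = [1/2] + [36.2500] = [36.7500]
BᵀPA = [-25.5000 39.6250]
K = S⁻¹·BᵀPA = [-0.6939 1.0782]
A−BK = [-0.1122 -0.1565; 0.3061 0.5782]
AᵀP(A−BK) = [0.3061 -0.2551; -0.2551 0.8376]
P' = Q + AᵀP(A−BK) = [6.5561 2.7449; 2.7449 4.8376]
tr(P') = 11.3937

-0.6939 1.0782


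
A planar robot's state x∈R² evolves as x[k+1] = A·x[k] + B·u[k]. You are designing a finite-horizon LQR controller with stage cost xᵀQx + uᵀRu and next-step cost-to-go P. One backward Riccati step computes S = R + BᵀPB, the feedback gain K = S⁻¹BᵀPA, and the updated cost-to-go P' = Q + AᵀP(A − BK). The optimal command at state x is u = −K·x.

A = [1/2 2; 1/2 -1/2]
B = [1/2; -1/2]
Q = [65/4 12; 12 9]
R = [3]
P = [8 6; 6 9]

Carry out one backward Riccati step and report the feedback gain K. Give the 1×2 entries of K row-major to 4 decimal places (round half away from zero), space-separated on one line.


-0.0588 0.6471

BᵀP = [1.0000 -1.5000]
S = R + BᵀPB = [3] + [1.2500] = [4.2500]
BᵀPA = [-0.2500 2.7500]
K = S⁻¹·BᵀPA = [-0.0588 0.6471]
A−BK = [0.5294 1.6765; 0.4706 -0.1765]
AᵀP(A−BK) = [7.2353 10.4118; 10.4118 20.4706]
P' = Q + AᵀP(A−BK) = [23.4853 22.4118; 22.4118 29.4706]
tr(P') = 52.9559


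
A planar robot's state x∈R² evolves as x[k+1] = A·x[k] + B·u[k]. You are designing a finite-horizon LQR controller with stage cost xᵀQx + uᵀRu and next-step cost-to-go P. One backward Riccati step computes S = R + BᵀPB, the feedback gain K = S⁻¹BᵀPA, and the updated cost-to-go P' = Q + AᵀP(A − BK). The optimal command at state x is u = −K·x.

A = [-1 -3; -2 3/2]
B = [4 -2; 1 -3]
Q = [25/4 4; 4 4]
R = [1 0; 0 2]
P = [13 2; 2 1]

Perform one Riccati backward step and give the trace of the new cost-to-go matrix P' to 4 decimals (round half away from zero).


12.9622

BᵀP = [54.0000 9.0000; -32.0000 -7.0000]
S = R + BᵀPB = [1 0; 0 2] + [225.0000 -135.0000; -135.0000 85.0000] = [226.0000 -135.0000; -135.0000 87.0000]
BᵀPA = [-72.0000 -148.5000; 46.0000 85.5000]
K = S⁻¹·BᵀPA = [-0.0376 -0.9582; 0.4704 -0.5042]
A−BK = [0.0912 -0.1754; -0.5511 0.9457]
AᵀP(A−BK) = [0.6548 -0.8017; -0.8017 2.0574]
P' = Q + AᵀP(A−BK) = [6.9048 3.1983; 3.1983 6.0574]
tr(P') = 12.9622


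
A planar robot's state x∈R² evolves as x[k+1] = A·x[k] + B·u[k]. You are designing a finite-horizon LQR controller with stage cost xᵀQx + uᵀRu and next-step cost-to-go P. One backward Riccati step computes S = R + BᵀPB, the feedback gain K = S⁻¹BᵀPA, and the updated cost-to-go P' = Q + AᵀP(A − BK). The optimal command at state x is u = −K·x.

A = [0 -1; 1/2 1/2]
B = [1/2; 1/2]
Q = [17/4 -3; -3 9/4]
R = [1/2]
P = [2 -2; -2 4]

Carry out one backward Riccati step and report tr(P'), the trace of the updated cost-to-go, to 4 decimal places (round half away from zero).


12.0000

BᵀP = [0.0000 1.0000]
S = R + BᵀPB = [1/2] + [0.5000] = [1.0000]
BᵀPA = [0.5000 0.5000]
K = S⁻¹·BᵀPA = [0.5000 0.5000]
A−BK = [-0.2500 -1.2500; 0.2500 0.2500]
AᵀP(A−BK) = [0.7500 1.7500; 1.7500 4.7500]
P' = Q + AᵀP(A−BK) = [5.0000 -1.2500; -1.2500 7.0000]
tr(P') = 12.0000


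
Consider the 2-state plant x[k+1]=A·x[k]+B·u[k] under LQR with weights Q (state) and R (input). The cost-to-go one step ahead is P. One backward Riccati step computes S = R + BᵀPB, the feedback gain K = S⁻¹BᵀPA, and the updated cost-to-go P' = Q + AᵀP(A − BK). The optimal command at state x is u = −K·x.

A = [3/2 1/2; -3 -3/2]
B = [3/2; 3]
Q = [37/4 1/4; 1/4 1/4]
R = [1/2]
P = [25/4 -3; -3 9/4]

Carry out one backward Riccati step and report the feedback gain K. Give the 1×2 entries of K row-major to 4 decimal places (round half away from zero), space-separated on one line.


-0.7920 -0.4080

BᵀP = [0.3750 2.2500]
S = R + BᵀPB = [1/2] + [7.3125] = [7.8125]
BᵀPA = [-6.1875 -3.1875]
K = S⁻¹·BᵀPA = [-0.7920 -0.4080]
A−BK = [2.6880 1.1120; -0.6240 -0.2760]
AᵀP(A−BK) = [56.4120 23.5380; 23.5380 9.8245]
P' = Q + AᵀP(A−BK) = [65.6620 23.7880; 23.7880 10.0745]
tr(P') = 75.7365


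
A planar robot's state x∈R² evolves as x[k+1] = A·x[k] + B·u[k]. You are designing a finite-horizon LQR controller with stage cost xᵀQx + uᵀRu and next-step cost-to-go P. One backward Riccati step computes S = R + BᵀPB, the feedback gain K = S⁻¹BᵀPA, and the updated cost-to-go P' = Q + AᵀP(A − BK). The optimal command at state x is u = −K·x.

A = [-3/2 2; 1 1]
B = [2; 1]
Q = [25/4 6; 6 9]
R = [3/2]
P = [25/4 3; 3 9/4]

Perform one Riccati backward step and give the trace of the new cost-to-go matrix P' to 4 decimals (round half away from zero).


BᵀP = [15.5000 8.2500]
S = R + BᵀPB = [3/2] + [39.2500] = [40.7500]
BᵀPA = [-15.0000 39.2500]
K = S⁻¹·BᵀPA = [-0.3681 0.9632]
A−BK = [-0.7638 0.0736; 1.3681 0.0368]
AᵀP(A−BK) = [1.7910 -0.5521; -0.5521 1.4448]
P' = Q + AᵀP(A−BK) = [8.0410 5.4479; 5.4479 10.4448]
tr(P') = 18.4858

18.4858


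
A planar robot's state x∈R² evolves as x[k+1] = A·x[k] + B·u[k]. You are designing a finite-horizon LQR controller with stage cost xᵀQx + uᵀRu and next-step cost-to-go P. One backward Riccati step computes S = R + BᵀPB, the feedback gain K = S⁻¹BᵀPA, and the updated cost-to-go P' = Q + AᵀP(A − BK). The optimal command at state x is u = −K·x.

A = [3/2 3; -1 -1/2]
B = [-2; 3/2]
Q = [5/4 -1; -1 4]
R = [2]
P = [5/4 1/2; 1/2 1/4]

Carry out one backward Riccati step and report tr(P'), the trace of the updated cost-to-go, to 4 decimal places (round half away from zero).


BᵀP = [-1.7500 -0.6250]
S = R + BᵀPB = [2] + [2.5625] = [4.5625]
BᵀPA = [-2.0000 -4.9375]
K = S⁻¹·BᵀPA = [-0.4384 -1.0822]
A−BK = [0.6233 0.8356; -0.3425 1.1233]
AᵀP(A−BK) = [0.6858 1.7106; 1.7106 4.4692]
P' = Q + AᵀP(A−BK) = [1.9358 0.7106; 0.7106 8.4692]
tr(P') = 10.4050

10.4050


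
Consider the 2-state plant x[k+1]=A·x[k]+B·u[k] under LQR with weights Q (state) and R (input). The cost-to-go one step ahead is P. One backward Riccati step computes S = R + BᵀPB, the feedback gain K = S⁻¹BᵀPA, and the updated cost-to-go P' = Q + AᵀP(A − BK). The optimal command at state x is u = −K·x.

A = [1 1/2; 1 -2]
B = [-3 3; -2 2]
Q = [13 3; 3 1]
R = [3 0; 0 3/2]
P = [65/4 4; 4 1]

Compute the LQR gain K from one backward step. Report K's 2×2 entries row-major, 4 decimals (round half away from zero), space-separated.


BᵀP = [-56.7500 -14.0000; 56.7500 14.0000]
S = R + BᵀPB = [3 0; 0 3/2] + [198.2500 -198.2500; -198.2500 198.2500] = [201.2500 -198.2500; -198.2500 199.7500]
BᵀPA = [-70.7500 -0.3750; 70.7500 0.3750]
K = S⁻¹·BᵀPA = [-0.1184 -0.0006; 0.2367 0.0013]
A−BK = [-0.0652 0.4944; 0.2898 -2.0038]
AᵀP(A−BK) = [0.1280 -0.0082; -0.0082 0.0618]
P' = Q + AᵀP(A−BK) = [13.1280 2.9918; 2.9918 1.0618]
tr(P') = 14.1898

-0.1184 -0.0006 0.2367 0.0013


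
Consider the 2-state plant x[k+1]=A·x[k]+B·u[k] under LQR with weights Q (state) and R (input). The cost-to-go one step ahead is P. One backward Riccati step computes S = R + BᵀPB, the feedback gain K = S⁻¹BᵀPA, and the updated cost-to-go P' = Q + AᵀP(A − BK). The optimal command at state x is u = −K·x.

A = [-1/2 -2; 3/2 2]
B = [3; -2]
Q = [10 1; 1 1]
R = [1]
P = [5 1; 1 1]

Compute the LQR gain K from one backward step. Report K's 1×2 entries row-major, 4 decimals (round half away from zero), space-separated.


BᵀP = [13.0000 1.0000]
S = R + BᵀPB = [1] + [37.0000] = [38.0000]
BᵀPA = [-5.0000 -24.0000]
K = S⁻¹·BᵀPA = [-0.1316 -0.6316]
A−BK = [-0.1053 -0.1053; 1.2368 0.7368]
AᵀP(A−BK) = [1.3421 0.8421; 0.8421 0.8421]
P' = Q + AᵀP(A−BK) = [11.3421 1.8421; 1.8421 1.8421]
tr(P') = 13.1842

-0.1316 -0.6316


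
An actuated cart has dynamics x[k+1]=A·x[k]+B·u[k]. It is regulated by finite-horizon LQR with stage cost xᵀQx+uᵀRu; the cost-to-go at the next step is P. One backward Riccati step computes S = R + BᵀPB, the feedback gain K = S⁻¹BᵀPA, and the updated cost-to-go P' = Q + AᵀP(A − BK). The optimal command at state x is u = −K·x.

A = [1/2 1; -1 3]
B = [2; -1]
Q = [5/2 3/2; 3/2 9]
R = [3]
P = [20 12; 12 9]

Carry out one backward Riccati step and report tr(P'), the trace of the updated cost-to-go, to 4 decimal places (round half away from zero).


BᵀP = [28.0000 15.0000]
S = R + BᵀPB = [3] + [41.0000] = [44.0000]
BᵀPA = [-1.0000 73.0000]
K = S⁻¹·BᵀPA = [-0.0227 1.6591]
A−BK = [0.5455 -2.3182; -1.0227 4.6591]
AᵀP(A−BK) = [1.9773 -9.3409; -9.3409 51.8864]
P' = Q + AᵀP(A−BK) = [4.4773 -7.8409; -7.8409 60.8864]
tr(P') = 65.3636

65.3636


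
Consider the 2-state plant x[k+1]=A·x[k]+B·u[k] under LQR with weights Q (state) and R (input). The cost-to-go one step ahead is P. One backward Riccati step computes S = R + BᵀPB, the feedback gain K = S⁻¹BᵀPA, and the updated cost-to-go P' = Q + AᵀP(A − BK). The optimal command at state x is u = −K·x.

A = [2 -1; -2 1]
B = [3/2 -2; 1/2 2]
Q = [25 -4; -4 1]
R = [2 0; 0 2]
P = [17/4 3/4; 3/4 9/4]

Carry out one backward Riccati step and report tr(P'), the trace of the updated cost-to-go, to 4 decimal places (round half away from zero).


28.1853

BᵀP = [6.7500 2.2500; -7.0000 3.0000]
S = R + BᵀPB = [2 0; 0 2] + [11.2500 -9.0000; -9.0000 20.0000] = [13.2500 -9.0000; -9.0000 22.0000]
BᵀPA = [9.0000 -4.5000; -20.0000 10.0000]
K = S⁻¹·BᵀPA = [0.0855 -0.0428; -0.8741 0.4371]
A−BK = [0.1235 -0.0618; -0.2945 0.1473]
AᵀP(A−BK) = [1.7482 -0.8741; -0.8741 0.4371]
P' = Q + AᵀP(A−BK) = [26.7482 -4.8741; -4.8741 1.4371]
tr(P') = 28.1853


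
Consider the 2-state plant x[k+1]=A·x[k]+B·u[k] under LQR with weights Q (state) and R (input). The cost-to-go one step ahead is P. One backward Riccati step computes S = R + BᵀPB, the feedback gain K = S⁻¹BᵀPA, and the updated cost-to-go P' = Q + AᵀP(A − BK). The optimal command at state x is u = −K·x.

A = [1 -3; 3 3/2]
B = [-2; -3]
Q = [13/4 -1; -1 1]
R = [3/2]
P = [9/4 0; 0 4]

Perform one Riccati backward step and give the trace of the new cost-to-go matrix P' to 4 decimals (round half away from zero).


36.0403

BᵀP = [-4.5000 -12.0000]
S = R + BᵀPB = [3/2] + [45.0000] = [46.5000]
BᵀPA = [-40.5000 -4.5000]
K = S⁻¹·BᵀPA = [-0.8710 -0.0968]
A−BK = [-0.7419 -3.1935; 0.3871 1.2097]
AᵀP(A−BK) = [2.9758 7.3306; 7.3306 28.8145]
P' = Q + AᵀP(A−BK) = [6.2258 6.3306; 6.3306 29.8145]
tr(P') = 36.0403


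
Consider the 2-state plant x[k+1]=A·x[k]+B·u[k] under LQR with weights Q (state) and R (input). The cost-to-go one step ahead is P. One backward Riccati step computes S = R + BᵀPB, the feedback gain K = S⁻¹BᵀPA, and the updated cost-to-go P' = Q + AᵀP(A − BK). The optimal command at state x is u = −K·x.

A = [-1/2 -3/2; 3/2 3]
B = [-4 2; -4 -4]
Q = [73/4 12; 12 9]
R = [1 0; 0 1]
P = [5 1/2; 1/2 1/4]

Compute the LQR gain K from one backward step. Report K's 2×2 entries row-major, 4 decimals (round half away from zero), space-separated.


-0.0253 0.0346 -0.2828 -0.6407

BᵀP = [-22.0000 -3.0000; 8.0000 0.0000]
S = R + BᵀPB = [1 0; 0 1] + [100.0000 -32.0000; -32.0000 16.0000] = [101.0000 -32.0000; -32.0000 17.0000]
BᵀPA = [6.5000 24.0000; -4.0000 -12.0000]
K = S⁻¹·BᵀPA = [-0.0253 0.0346; -0.2828 -0.6407]
A−BK = [-0.0354 -0.0801; 0.2677 0.5758]
AᵀP(A−BK) = [0.0953 0.2121; 0.2121 0.4805]
P' = Q + AᵀP(A−BK) = [18.3453 12.2121; 12.2121 9.4805]
tr(P') = 27.8258


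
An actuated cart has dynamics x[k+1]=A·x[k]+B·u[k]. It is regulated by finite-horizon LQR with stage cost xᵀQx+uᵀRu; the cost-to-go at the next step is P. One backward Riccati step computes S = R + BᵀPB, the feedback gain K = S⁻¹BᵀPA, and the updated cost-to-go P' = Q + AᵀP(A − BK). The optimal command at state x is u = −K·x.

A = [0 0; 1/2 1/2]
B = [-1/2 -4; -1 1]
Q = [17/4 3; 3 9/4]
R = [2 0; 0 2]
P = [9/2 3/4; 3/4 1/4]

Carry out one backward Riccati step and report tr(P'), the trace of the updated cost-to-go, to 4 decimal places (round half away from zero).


6.5634

BᵀP = [-3.0000 -0.6250; -17.2500 -2.7500]
S = R + BᵀPB = [2 0; 0 2] + [2.1250 11.3750; 11.3750 66.2500] = [4.1250 11.3750; 11.3750 68.2500]
BᵀPA = [-0.3125 -0.3125; -1.3750 -1.3750]
K = S⁻¹·BᵀPA = [-0.0374 -0.0374; -0.0139 -0.0139]
A−BK = [-0.0744 -0.0744; 0.4765 0.4765]
AᵀP(A−BK) = [0.0317 0.0317; 0.0317 0.0317]
P' = Q + AᵀP(A−BK) = [4.2817 3.0317; 3.0317 2.2817]
tr(P') = 6.5634


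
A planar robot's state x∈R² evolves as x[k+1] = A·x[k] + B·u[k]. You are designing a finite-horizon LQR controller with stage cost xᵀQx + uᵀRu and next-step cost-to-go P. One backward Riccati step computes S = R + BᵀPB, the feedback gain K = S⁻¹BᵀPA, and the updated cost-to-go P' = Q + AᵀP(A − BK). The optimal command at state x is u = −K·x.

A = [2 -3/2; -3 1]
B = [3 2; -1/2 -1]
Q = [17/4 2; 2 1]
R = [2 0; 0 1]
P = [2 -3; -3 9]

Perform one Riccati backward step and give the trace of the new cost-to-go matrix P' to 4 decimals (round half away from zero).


BᵀP = [7.5000 -13.5000; 7.0000 -15.0000]
S = R + BᵀPB = [2 0; 0 1] + [29.2500 28.5000; 28.5000 29.0000] = [31.2500 28.5000; 28.5000 30.0000]
BᵀPA = [55.5000 -24.7500; 59.0000 -25.5000]
K = S⁻¹·BᵀPA = [-0.1317 -0.1257; 2.0918 -0.7305]
A−BK = [-1.7884 0.3383; -0.9741 0.2066]
AᵀP(A−BK) = [8.8942 -2.4192; -2.4192 0.7590]
P' = Q + AᵀP(A−BK) = [13.1442 -0.4192; -0.4192 1.7590]
tr(P') = 14.9032

14.9032


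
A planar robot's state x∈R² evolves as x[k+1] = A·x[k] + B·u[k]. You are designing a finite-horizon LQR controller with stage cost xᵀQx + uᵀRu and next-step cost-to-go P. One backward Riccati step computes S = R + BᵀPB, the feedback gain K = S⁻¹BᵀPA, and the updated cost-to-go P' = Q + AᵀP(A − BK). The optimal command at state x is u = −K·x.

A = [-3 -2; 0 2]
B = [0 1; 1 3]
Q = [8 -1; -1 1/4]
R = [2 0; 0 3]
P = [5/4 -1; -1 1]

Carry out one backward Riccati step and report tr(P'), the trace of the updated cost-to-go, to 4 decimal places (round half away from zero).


BᵀP = [-1.0000 1.0000; -1.7500 2.0000]
S = R + BᵀPB = [2 0; 0 3] + [1.0000 2.0000; 2.0000 4.2500] = [3.0000 2.0000; 2.0000 7.2500]
BᵀPA = [3.0000 4.0000; 5.2500 7.5000]
K = S⁻¹·BᵀPA = [0.6338 0.7887; 0.5493 0.8169]
A−BK = [-3.5493 -2.8169; -2.2817 -1.2394]
AᵀP(A−BK) = [6.4648 6.8451; 6.8451 7.7183]
P' = Q + AᵀP(A−BK) = [14.4648 5.8451; 5.8451 7.9683]
tr(P') = 22.4331

22.4331


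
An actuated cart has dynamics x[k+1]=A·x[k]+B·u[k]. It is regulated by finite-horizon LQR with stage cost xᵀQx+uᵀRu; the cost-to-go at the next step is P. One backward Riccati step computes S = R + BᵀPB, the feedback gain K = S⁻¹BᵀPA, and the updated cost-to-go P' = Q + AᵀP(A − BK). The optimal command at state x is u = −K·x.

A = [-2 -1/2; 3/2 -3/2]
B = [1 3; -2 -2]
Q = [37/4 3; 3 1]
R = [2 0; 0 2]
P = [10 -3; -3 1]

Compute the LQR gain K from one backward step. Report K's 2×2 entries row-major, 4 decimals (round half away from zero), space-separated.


BᵀP = [16.0000 -5.0000; 36.0000 -11.0000]
S = R + BᵀPB = [2 0; 0 2] + [26.0000 58.0000; 58.0000 130.0000] = [28.0000 58.0000; 58.0000 132.0000]
BᵀPA = [-39.5000 -0.5000; -88.5000 -1.5000]
K = S⁻¹·BᵀPA = [-0.2440 0.0633; -0.5633 -0.0392]
A−BK = [-0.0663 -0.4458; -0.1145 -1.4518]
AᵀP(A−BK) = [0.7651 0.0331; 0.0331 0.2229]
P' = Q + AᵀP(A−BK) = [10.0151 3.0331; 3.0331 1.2229]
tr(P') = 11.2380

-0.2440 0.0633 -0.5633 -0.0392


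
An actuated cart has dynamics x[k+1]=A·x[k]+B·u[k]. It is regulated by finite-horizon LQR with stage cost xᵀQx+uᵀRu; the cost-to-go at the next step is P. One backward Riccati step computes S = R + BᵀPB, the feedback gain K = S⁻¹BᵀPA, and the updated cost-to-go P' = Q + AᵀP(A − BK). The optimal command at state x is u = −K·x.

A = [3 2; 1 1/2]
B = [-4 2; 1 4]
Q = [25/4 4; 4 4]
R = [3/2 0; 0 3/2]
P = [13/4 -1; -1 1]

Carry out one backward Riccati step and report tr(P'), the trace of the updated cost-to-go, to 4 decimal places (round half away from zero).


11.2024

BᵀP = [-14.0000 5.0000; 2.5000 2.0000]
S = R + BᵀPB = [3/2 0; 0 3/2] + [61.0000 -8.0000; -8.0000 13.0000] = [62.5000 -8.0000; -8.0000 14.5000]
BᵀPA = [-37.0000 -25.5000; 9.5000 6.0000]
K = S⁻¹·BᵀPA = [-0.5467 -0.3820; 0.3535 0.2030]
A−BK = [0.1060 0.0659; 0.1327 0.0699]
AᵀP(A−BK) = [0.6618 0.4368; 0.4368 0.2905]
P' = Q + AᵀP(A−BK) = [6.9118 4.4368; 4.4368 4.2905]
tr(P') = 11.2024


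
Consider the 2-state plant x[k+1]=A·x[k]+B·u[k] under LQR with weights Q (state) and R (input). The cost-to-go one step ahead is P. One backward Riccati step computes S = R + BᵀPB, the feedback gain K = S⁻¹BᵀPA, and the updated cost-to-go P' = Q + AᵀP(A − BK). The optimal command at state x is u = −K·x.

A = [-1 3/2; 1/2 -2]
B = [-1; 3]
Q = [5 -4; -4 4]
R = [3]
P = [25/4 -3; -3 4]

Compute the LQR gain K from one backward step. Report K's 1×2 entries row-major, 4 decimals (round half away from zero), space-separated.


BᵀP = [-15.2500 15.0000]
S = R + BᵀPB = [3] + [60.2500] = [63.2500]
BᵀPA = [22.7500 -52.8750]
K = S⁻¹·BᵀPA = [0.3597 -0.8360]
A−BK = [-0.6403 0.6640; -0.5791 0.5079]
AᵀP(A−BK) = [2.0672 -2.6067; -2.6067 3.8607]
P' = Q + AᵀP(A−BK) = [7.0672 -6.6067; -6.6067 7.8607]
tr(P') = 14.9279

0.3597 -0.8360


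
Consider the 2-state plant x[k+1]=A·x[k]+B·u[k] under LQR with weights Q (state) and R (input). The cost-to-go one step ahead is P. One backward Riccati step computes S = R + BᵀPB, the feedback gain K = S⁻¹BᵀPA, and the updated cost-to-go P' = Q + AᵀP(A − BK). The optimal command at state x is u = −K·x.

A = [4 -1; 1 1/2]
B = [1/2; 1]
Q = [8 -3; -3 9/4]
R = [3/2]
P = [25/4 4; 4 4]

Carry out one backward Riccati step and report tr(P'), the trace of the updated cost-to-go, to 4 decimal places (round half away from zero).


BᵀP = [7.1250 6.0000]
S = R + BᵀPB = [3/2] + [9.5625] = [11.0625]
BᵀPA = [34.5000 -4.1250]
K = S⁻¹·BᵀPA = [3.1186 -0.3729]
A−BK = [2.4407 -0.8136; -2.1186 0.8729]
AᵀP(A−BK) = [28.4068 -6.1356; -6.1356 1.7119]
P' = Q + AᵀP(A−BK) = [36.4068 -9.1356; -9.1356 3.9619]
tr(P') = 40.3686

40.3686
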